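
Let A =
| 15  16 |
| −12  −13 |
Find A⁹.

tr A = 2 and det A = −3, so the characteristic polynomial is λ² − (2)λ + (−3) with roots 3 and −1.
Eigenvectors give P = [[−4, −1], [3, 1]] with P⁻¹ = [[−1, −1], [3, 4]], and A = P·diag(3, −1)·P⁻¹.
Then A⁹ = P·diag(19683, −1)·P⁻¹ = [[−78732, 1], [59049, −1]] · [[−1, −1], [3, 4]] = [[78735, 78736], [−59052, −59053]].

[[78735, 78736], [−59052, −59053]]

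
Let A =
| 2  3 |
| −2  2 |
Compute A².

[[−2, 12], [−8, −2]]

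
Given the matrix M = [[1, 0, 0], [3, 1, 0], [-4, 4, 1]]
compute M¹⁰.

[[1, 0, 0], [30, 1, 0], [500, 40, 1]]

M = I + N where N = [[0, 0, 0], [3, 0, 0], [-4, 4, 0]] is strictly lower-triangular, so N³ = 0.
(I + N)¹⁰ = I + 10·N + 45·N² = [[1, 0, 0], [30, 1, 0], [500, 40, 1]].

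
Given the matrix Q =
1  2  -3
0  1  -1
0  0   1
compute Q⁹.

Q = I + N where N = [[0, 2, -3], [0, 0, -1], [0, 0, 0]] is strictly upper-triangular, so N³ = 0.
(I + N)⁹ = I + 9·N + 36·N² = [[1, 18, -99], [0, 1, -9], [0, 0, 1]].

[[1, 18, -99], [0, 1, -9], [0, 0, 1]]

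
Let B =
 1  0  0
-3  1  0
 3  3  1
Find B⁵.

B = I + N where N = [[0, 0, 0], [-3, 0, 0], [3, 3, 0]] is strictly lower-triangular, so N³ = 0.
(I + N)⁵ = I + 5·N + 10·N² = [[1, 0, 0], [-15, 1, 0], [-75, 15, 1]].

[[1, 0, 0], [-15, 1, 0], [-75, 15, 1]]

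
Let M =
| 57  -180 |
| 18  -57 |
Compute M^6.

tr M = 0 and det M = -9, so the characteristic polynomial is λ² − (0)λ + (-9) with roots -3 and 3.
Eigenvectors give P = [[-3, -10], [-1, -3]] with P⁻¹ = [[3, -10], [-1, 3]], and M = P·diag(-3, 3)·P⁻¹.
Then M^6 = P·diag(729, 729)·P⁻¹ = [[-2187, -7290], [-729, -2187]] · [[3, -10], [-1, 3]] = [[729, 0], [0, 729]].

[[729, 0], [0, 729]]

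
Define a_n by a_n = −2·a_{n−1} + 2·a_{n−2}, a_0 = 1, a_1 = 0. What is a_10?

With companion matrix C = [[−2, 2], [1, 0]], [a_n, a_{n−1}]ᵀ = C·[a_{n−1}, a_{n−2}]ᵀ, so [a_10, a_9]ᵀ = C⁹·[a_1, a_0]ᵀ.
C⁹ = [[−6688, 4896], [2448, −1792]], giving [a_10, a_9]ᵀ = [[4896], [−1792]].

4896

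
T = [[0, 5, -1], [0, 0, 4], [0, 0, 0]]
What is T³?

T is strictly triangular, hence nilpotent: T³ = 0, so T³ = 0.

[[0, 0, 0], [0, 0, 0], [0, 0, 0]]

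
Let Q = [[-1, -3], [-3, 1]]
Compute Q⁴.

[[100, 0], [0, 100]]

Q² = [[10, 0], [0, 10]]
Q³ = [[-10, -30], [-30, 10]]
Q⁴ = [[100, 0], [0, 100]]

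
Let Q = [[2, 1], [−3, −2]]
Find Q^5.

Q² = I (check: tr Q = 0 and det Q = −1), so Q^5 = Q since 5 is odd.

[[2, 1], [−3, −2]]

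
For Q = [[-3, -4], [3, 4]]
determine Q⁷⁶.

[[-3, -4], [3, 4]]

Q² = Q (a projection; rank 1, trace 1), so Q⁷⁶ = Q.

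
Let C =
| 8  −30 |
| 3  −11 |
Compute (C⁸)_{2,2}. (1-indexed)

2551

tr C = −3 and det C = 2, so the characteristic polynomial is λ² − (−3)λ + (2) with roots −1 and −2.
Eigenvectors give P = [[−10, −3], [−3, −1]] with P⁻¹ = [[−1, 3], [3, −10]], and C = P·diag(−1, −2)·P⁻¹.
Then C⁸ = P·diag(1, 256)·P⁻¹ = [[−10, −768], [−3, −256]] · [[−1, 3], [3, −10]] = [[−2294, 7650], [−765, 2551]].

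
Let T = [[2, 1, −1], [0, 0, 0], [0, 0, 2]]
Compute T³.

[[8, 4, −12], [0, 0, 0], [0, 0, 8]]

T² = [[4, 2, −4], [0, 0, 0], [0, 0, 4]]
T³ = [[8, 4, −12], [0, 0, 0], [0, 0, 8]]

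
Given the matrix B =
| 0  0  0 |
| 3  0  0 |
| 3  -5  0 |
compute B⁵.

B is strictly triangular, hence nilpotent: B³ = 0, so B⁵ = 0.

[[0, 0, 0], [0, 0, 0], [0, 0, 0]]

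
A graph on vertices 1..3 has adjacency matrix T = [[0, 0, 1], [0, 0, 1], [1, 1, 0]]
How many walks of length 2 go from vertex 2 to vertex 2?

The number of length-2 walks from vertex 2 to vertex 2 is entry (2,2) of T², where T is the adjacency matrix.
T² = [[1, 1, 0], [1, 1, 0], [0, 0, 2]]

1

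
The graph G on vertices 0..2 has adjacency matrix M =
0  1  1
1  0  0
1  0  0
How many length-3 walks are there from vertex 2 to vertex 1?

0

The number of length-3 walks from vertex 2 to vertex 1 is entry (2,1) of M³, where M is the adjacency matrix.
M² = [[2, 0, 0], [0, 1, 1], [0, 1, 1]]
M³ = [[0, 2, 2], [2, 0, 0], [2, 0, 0]]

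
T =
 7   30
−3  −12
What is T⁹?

[[172027, 575130], [−57513, −192222]]

tr T = −5 and det T = 6, so the characteristic polynomial is λ² − (−5)λ + (6) with roots −3 and −2.
Eigenvectors give P = [[−3, 10], [1, −3]] with P⁻¹ = [[3, 10], [1, 3]], and T = P·diag(−3, −2)·P⁻¹.
Then T⁹ = P·diag(−19683, −512)·P⁻¹ = [[59049, −5120], [−19683, 1536]] · [[3, 10], [1, 3]] = [[172027, 575130], [−57513, −192222]].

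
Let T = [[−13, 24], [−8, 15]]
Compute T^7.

tr T = 2 and det T = −3, so the characteristic polynomial is λ² − (2)λ + (−3) with roots 3 and −1.
Eigenvectors give P = [[−3, 2], [−2, 1]] with P⁻¹ = [[1, −2], [2, −3]], and T = P·diag(3, −1)·P⁻¹.
Then T^7 = P·diag(2187, −1)·P⁻¹ = [[−6561, −2], [−4374, −1]] · [[1, −2], [2, −3]] = [[−6565, 13128], [−4376, 8751]].

[[−6565, 13128], [−4376, 8751]]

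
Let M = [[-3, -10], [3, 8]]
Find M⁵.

[[-1023, -2110], [633, 1298]]

tr M = 5 and det M = 6, so the characteristic polynomial is λ² − (5)λ + (6) with roots 2 and 3.
Eigenvectors give P = [[-2, -5], [1, 3]] with P⁻¹ = [[-3, -5], [1, 2]], and M = P·diag(2, 3)·P⁻¹.
Then M⁵ = P·diag(32, 243)·P⁻¹ = [[-64, -1215], [32, 729]] · [[-3, -5], [1, 2]] = [[-1023, -2110], [633, 1298]].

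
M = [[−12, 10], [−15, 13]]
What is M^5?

tr M = 1 and det M = −6, so the characteristic polynomial is λ² − (1)λ + (−6) with roots 3 and −2.
Eigenvectors give P = [[−2, 1], [−3, 1]] with P⁻¹ = [[1, −1], [3, −2]], and M = P·diag(3, −2)·P⁻¹.
Then M^5 = P·diag(243, −32)·P⁻¹ = [[−486, −32], [−729, −32]] · [[1, −1], [3, −2]] = [[−582, 550], [−825, 793]].

[[−582, 550], [−825, 793]]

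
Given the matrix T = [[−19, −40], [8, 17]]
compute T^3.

tr T = −2 and det T = −3, so the characteristic polynomial is λ² − (−2)λ + (−3) with roots 1 and −3.
Eigenvectors give P = [[−2, 5], [1, −2]] with P⁻¹ = [[2, 5], [1, 2]], and T = P·diag(1, −3)·P⁻¹.
Then T^3 = P·diag(1, −27)·P⁻¹ = [[−2, −135], [1, 54]] · [[2, 5], [1, 2]] = [[−139, −280], [56, 113]].

[[−139, −280], [56, 113]]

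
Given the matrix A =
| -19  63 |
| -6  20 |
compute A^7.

tr A = 1 and det A = -2, so the characteristic polynomial is λ² − (1)λ + (-2) with roots 2 and -1.
Eigenvectors give P = [[3, 7], [1, 2]] with P⁻¹ = [[-2, 7], [1, -3]], and A = P·diag(2, -1)·P⁻¹.
Then A^7 = P·diag(128, -1)·P⁻¹ = [[384, -7], [128, -2]] · [[-2, 7], [1, -3]] = [[-775, 2709], [-258, 902]].

[[-775, 2709], [-258, 902]]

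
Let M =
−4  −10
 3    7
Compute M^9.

[[−2554, −5110], [1533, 3067]]

tr M = 3 and det M = 2, so the characteristic polynomial is λ² − (3)λ + (2) with roots 2 and 1.
Eigenvectors give P = [[−5, −2], [3, 1]] with P⁻¹ = [[1, 2], [−3, −5]], and M = P·diag(2, 1)·P⁻¹.
Then M^9 = P·diag(512, 1)·P⁻¹ = [[−2560, −2], [1536, 1]] · [[1, 2], [−3, −5]] = [[−2554, −5110], [1533, 3067]].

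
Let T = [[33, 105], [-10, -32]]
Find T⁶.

[[4719, 13965], [-1330, -3926]]

tr T = 1 and det T = -6, so the characteristic polynomial is λ² − (1)λ + (-6) with roots 3 and -2.
Eigenvectors give P = [[7, -3], [-2, 1]] with P⁻¹ = [[1, 3], [2, 7]], and T = P·diag(3, -2)·P⁻¹.
Then T⁶ = P·diag(729, 64)·P⁻¹ = [[5103, -192], [-1458, 64]] · [[1, 3], [2, 7]] = [[4719, 13965], [-1330, -3926]].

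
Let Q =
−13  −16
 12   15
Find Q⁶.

tr Q = 2 and det Q = −3, so the characteristic polynomial is λ² − (2)λ + (−3) with roots 3 and −1.
Eigenvectors give P = [[−1, 4], [1, −3]] with P⁻¹ = [[3, 4], [1, 1]], and Q = P·diag(3, −1)·P⁻¹.
Then Q⁶ = P·diag(729, 1)·P⁻¹ = [[−729, 4], [729, −3]] · [[3, 4], [1, 1]] = [[−2183, −2912], [2184, 2913]].

[[−2183, −2912], [2184, 2913]]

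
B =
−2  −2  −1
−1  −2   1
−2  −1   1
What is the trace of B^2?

15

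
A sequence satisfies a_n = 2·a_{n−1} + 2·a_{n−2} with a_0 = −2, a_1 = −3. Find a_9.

With companion matrix A = [[2, 2], [1, 0]], [a_n, a_{n−1}]ᵀ = A·[a_{n−1}, a_{n−2}]ᵀ, so [a_9, a_8]ᵀ = A⁸·[a_1, a_0]ᵀ.
A⁸ = [[2448, 1792], [896, 656]], giving [a_9, a_8]ᵀ = [[−10928], [−4000]].

−10928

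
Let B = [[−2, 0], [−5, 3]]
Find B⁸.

tr B = 1 and det B = −6, so the characteristic polynomial is λ² − (1)λ + (−6) with roots −2 and 3.
Eigenvectors give P = [[1, 0], [1, −1]] with P⁻¹ = [[1, 0], [1, −1]], and B = P·diag(−2, 3)·P⁻¹.
Then B⁸ = P·diag(256, 6561)·P⁻¹ = [[256, 0], [256, −6561]] · [[1, 0], [1, −1]] = [[256, 0], [−6305, 6561]].

[[256, 0], [−6305, 6561]]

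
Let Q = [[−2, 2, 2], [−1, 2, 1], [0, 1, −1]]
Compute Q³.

Q² = [[2, 2, −4], [0, 3, −1], [−1, 1, 2]]
Q³ = [[−6, 4, 10], [−3, 5, 4], [1, 2, −3]]

[[−6, 4, 10], [−3, 5, 4], [1, 2, −3]]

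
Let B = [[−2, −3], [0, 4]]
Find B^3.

[[−8, −36], [0, 64]]

B^2 = [[4, −6], [0, 16]]
B^3 = [[−8, −36], [0, 64]]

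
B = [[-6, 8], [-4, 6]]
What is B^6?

tr B = 0 and det B = -4, so the characteristic polynomial is λ² − (0)λ + (-4) with roots 2 and -2.
Eigenvectors give P = [[1, 2], [1, 1]] with P⁻¹ = [[-1, 2], [1, -1]], and B = P·diag(2, -2)·P⁻¹.
Then B^6 = P·diag(64, 64)·P⁻¹ = [[64, 128], [64, 64]] · [[-1, 2], [1, -1]] = [[64, 0], [0, 64]].

[[64, 0], [0, 64]]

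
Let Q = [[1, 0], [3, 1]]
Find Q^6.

Q = I + N where N = [[0, 0], [3, 0]] is strictly lower-triangular, so N^2 = 0.
(I + N)^6 = I + 6·N = [[1, 0], [18, 1]].

[[1, 0], [18, 1]]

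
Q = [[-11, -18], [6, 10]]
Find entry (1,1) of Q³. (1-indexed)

-35

tr Q = -1 and det Q = -2, so the characteristic polynomial is λ² − (-1)λ + (-2) with roots -2 and 1.
Eigenvectors give P = [[-2, -3], [1, 2]] with P⁻¹ = [[-2, -3], [1, 2]], and Q = P·diag(-2, 1)·P⁻¹.
Then Q³ = P·diag(-8, 1)·P⁻¹ = [[16, -3], [-8, 2]] · [[-2, -3], [1, 2]] = [[-35, -54], [18, 28]].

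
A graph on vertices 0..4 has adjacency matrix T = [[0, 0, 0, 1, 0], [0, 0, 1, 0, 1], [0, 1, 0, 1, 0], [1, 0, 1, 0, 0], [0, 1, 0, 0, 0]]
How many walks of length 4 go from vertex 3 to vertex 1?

The number of length-4 walks from vertex 3 to vertex 1 is entry (3,1) of T⁴, where T is the adjacency matrix.
T² = [[1, 0, 1, 0, 0], [0, 2, 0, 1, 0], [1, 0, 2, 0, 1], [0, 1, 0, 2, 0], [0, 0, 1, 0, 1]]
T³ = [[0, 1, 0, 2, 0], [1, 0, 3, 0, 2], [0, 3, 0, 3, 0], [2, 0, 3, 0, 1], [0, 2, 0, 1, 0]]
T⁴ = [[2, 0, 3, 0, 1], [0, 5, 0, 4, 0], [3, 0, 6, 0, 3], [0, 4, 0, 5, 0], [1, 0, 3, 0, 2]]

4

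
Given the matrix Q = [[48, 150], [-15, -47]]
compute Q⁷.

tr Q = 1 and det Q = -6, so the characteristic polynomial is λ² − (1)λ + (-6) with roots -2 and 3.
Eigenvectors give P = [[-3, 10], [1, -3]] with P⁻¹ = [[3, 10], [1, 3]], and Q = P·diag(-2, 3)·P⁻¹.
Then Q⁷ = P·diag(-128, 2187)·P⁻¹ = [[384, 21870], [-128, -6561]] · [[3, 10], [1, 3]] = [[23022, 69450], [-6945, -20963]].

[[23022, 69450], [-6945, -20963]]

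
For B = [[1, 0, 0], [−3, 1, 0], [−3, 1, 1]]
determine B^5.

[[1, 0, 0], [−15, 1, 0], [−45, 5, 1]]

B = I + N where N = [[0, 0, 0], [−3, 0, 0], [−3, 1, 0]] is strictly lower-triangular, so N^3 = 0.
(I + N)^5 = I + 5·N + 10·N^2 = [[1, 0, 0], [−15, 1, 0], [−45, 5, 1]].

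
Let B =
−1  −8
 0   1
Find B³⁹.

[[−1, −8], [0, 1]]

B² = I (check: tr B = 0 and det B = −1), so B³⁹ = B since 39 is odd.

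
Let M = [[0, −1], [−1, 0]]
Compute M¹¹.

[[0, −1], [−1, 0]]

M² = I (check: tr M = 0 and det M = −1), so M¹¹ = M since 11 is odd.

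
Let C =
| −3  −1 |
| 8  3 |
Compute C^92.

[[1, 0], [0, 1]]

C² = I (check: tr C = 0 and det C = −1), so C^92 = I since 92 is even.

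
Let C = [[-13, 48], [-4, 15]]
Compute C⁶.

tr C = 2 and det C = -3, so the characteristic polynomial is λ² − (2)λ + (-3) with roots -1 and 3.
Eigenvectors give P = [[4, 3], [1, 1]] with P⁻¹ = [[1, -3], [-1, 4]], and C = P·diag(-1, 3)·P⁻¹.
Then C⁶ = P·diag(1, 729)·P⁻¹ = [[4, 2187], [1, 729]] · [[1, -3], [-1, 4]] = [[-2183, 8736], [-728, 2913]].

[[-2183, 8736], [-728, 2913]]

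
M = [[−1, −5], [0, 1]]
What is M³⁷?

M² = I (check: tr M = 0 and det M = −1), so M³⁷ = M since 37 is odd.

[[−1, −5], [0, 1]]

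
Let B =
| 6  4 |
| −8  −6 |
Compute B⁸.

[[256, 0], [0, 256]]

tr B = 0 and det B = −4, so the characteristic polynomial is λ² − (0)λ + (−4) with roots −2 and 2.
Eigenvectors give P = [[−1, −1], [2, 1]] with P⁻¹ = [[1, 1], [−2, −1]], and B = P·diag(−2, 2)·P⁻¹.
Then B⁸ = P·diag(256, 256)·P⁻¹ = [[−256, −256], [512, 256]] · [[1, 1], [−2, −1]] = [[256, 0], [0, 256]].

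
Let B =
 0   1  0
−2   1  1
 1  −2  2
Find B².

[[−2, 1, 1], [−1, −3, 3], [6, −5, 2]]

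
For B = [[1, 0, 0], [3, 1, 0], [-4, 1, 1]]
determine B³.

B = I + N where N = [[0, 0, 0], [3, 0, 0], [-4, 1, 0]] is strictly lower-triangular, so N³ = 0.
(I + N)³ = I + 3·N + 3·N² = [[1, 0, 0], [9, 1, 0], [-3, 3, 1]].

[[1, 0, 0], [9, 1, 0], [-3, 3, 1]]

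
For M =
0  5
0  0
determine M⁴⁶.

M is strictly triangular, hence nilpotent: M² = 0, so M⁴⁶ = 0.

[[0, 0], [0, 0]]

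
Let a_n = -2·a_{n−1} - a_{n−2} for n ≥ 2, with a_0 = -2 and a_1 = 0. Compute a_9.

-16

With companion matrix B = [[-2, -1], [1, 0]], [a_n, a_{n−1}]ᵀ = B·[a_{n−1}, a_{n−2}]ᵀ, so [a_9, a_8]ᵀ = B⁸·[a_1, a_0]ᵀ.
B⁸ = [[9, 8], [-8, -7]], giving [a_9, a_8]ᵀ = [[-16], [14]].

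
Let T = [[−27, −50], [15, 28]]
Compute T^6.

[[−3261, −6650], [1995, 4054]]

tr T = 1 and det T = −6, so the characteristic polynomial is λ² − (1)λ + (−6) with roots −2 and 3.
Eigenvectors give P = [[−2, 5], [1, −3]] with P⁻¹ = [[−3, −5], [−1, −2]], and T = P·diag(−2, 3)·P⁻¹.
Then T^6 = P·diag(64, 729)·P⁻¹ = [[−128, 3645], [64, −2187]] · [[−3, −5], [−1, −2]] = [[−3261, −6650], [1995, 4054]].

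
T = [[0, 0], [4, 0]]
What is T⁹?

T is strictly triangular, hence nilpotent: T² = 0, so T⁹ = 0.

[[0, 0], [0, 0]]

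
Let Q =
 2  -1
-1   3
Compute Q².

[[5, -5], [-5, 10]]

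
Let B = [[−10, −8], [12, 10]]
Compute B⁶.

tr B = 0 and det B = −4, so the characteristic polynomial is λ² − (0)λ + (−4) with roots −2 and 2.
Eigenvectors give P = [[−1, −2], [1, 3]] with P⁻¹ = [[−3, −2], [1, 1]], and B = P·diag(−2, 2)·P⁻¹.
Then B⁶ = P·diag(64, 64)·P⁻¹ = [[−64, −128], [64, 192]] · [[−3, −2], [1, 1]] = [[64, 0], [0, 64]].

[[64, 0], [0, 64]]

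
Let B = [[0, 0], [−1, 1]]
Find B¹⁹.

[[0, 0], [−1, 1]]

B² = B (a projection; rank 1, trace 1), so B¹⁹ = B.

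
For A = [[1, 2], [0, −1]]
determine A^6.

A² = I (check: tr A = 0 and det A = −1), so A^6 = I since 6 is even.

[[1, 0], [0, 1]]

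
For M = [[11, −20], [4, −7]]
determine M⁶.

[[3641, −7280], [1456, −2911]]

tr M = 4 and det M = 3, so the characteristic polynomial is λ² − (4)λ + (3) with roots 3 and 1.
Eigenvectors give P = [[−5, 2], [−2, 1]] with P⁻¹ = [[−1, 2], [−2, 5]], and M = P·diag(3, 1)·P⁻¹.
Then M⁶ = P·diag(729, 1)·P⁻¹ = [[−3645, 2], [−1458, 1]] · [[−1, 2], [−2, 5]] = [[3641, −7280], [1456, −2911]].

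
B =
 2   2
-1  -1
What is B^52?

[[2, 2], [-1, -1]]

B² = B (a projection; rank 1, trace 1), so B^52 = B.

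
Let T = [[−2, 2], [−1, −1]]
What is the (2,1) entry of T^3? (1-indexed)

T^2 = [[2, −6], [3, −1]]
T^3 = [[2, 10], [−5, 7]]

−5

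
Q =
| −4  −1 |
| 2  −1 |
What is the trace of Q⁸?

tr Q = −5 and det Q = 6, so the characteristic polynomial is λ² − (−5)λ + (6) with roots −2 and −3.
Eigenvectors give P = [[−1, 1], [2, −1]] with P⁻¹ = [[1, 1], [2, 1]], and Q = P·diag(−2, −3)·P⁻¹.
Then Q⁸ = P·diag(256, 6561)·P⁻¹ = [[−256, 6561], [512, −6561]] · [[1, 1], [2, 1]] = [[12866, 6305], [−12610, −6049]].

6817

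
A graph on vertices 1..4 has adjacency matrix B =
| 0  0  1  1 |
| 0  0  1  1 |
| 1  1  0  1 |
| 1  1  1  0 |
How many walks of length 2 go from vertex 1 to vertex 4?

1

The number of length-2 walks from vertex 1 to vertex 4 is entry (1,4) of B², where B is the adjacency matrix.
B² = [[2, 2, 1, 1], [2, 2, 1, 1], [1, 1, 3, 2], [1, 1, 2, 3]]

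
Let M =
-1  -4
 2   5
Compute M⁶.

[[-727, -1456], [728, 1457]]

tr M = 4 and det M = 3, so the characteristic polynomial is λ² − (4)λ + (3) with roots 1 and 3.
Eigenvectors give P = [[2, -1], [-1, 1]] with P⁻¹ = [[1, 1], [1, 2]], and M = P·diag(1, 3)·P⁻¹.
Then M⁶ = P·diag(1, 729)·P⁻¹ = [[2, -729], [-1, 729]] · [[1, 1], [1, 2]] = [[-727, -1456], [728, 1457]].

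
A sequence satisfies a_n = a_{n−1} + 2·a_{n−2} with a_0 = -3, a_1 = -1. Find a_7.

-169

With companion matrix Q = [[1, 2], [1, 0]], [a_n, a_{n−1}]ᵀ = Q·[a_{n−1}, a_{n−2}]ᵀ, so [a_7, a_6]ᵀ = Q⁶·[a_1, a_0]ᵀ.
Q⁶ = [[43, 42], [21, 22]], giving [a_7, a_6]ᵀ = [[-169], [-87]].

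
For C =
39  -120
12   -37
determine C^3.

[[279, -840], [84, -253]]

tr C = 2 and det C = -3, so the characteristic polynomial is λ² − (2)λ + (-3) with roots 3 and -1.
Eigenvectors give P = [[10, 3], [3, 1]] with P⁻¹ = [[1, -3], [-3, 10]], and C = P·diag(3, -1)·P⁻¹.
Then C^3 = P·diag(27, -1)·P⁻¹ = [[270, -3], [81, -1]] · [[1, -3], [-3, 10]] = [[279, -840], [84, -253]].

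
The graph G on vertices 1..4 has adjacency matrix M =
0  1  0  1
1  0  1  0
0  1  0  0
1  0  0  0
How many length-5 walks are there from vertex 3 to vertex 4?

3

The number of length-5 walks from vertex 3 to vertex 4 is entry (3,4) of M⁵, where M is the adjacency matrix.
M² = [[2, 0, 1, 0], [0, 2, 0, 1], [1, 0, 1, 0], [0, 1, 0, 1]]
M³ = [[0, 3, 0, 2], [3, 0, 2, 0], [0, 2, 0, 1], [2, 0, 1, 0]]
M⁴ = [[5, 0, 3, 0], [0, 5, 0, 3], [3, 0, 2, 0], [0, 3, 0, 2]]
M⁵ = [[0, 8, 0, 5], [8, 0, 5, 0], [0, 5, 0, 3], [5, 0, 3, 0]]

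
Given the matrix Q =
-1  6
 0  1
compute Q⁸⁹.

Q² = I (check: tr Q = 0 and det Q = -1), so Q⁸⁹ = Q since 89 is odd.

[[-1, 6], [0, 1]]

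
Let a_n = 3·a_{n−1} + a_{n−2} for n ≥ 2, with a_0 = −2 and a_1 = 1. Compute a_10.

With companion matrix C = [[3, 1], [1, 0]], [a_n, a_{n−1}]ᵀ = C·[a_{n−1}, a_{n−2}]ᵀ, so [a_10, a_9]ᵀ = C⁹·[a_1, a_0]ᵀ.
C⁹ = [[42837, 12970], [12970, 3927]], giving [a_10, a_9]ᵀ = [[16897], [5116]].

16897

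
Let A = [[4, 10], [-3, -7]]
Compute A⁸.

[[-1274, -2550], [765, 1531]]

tr A = -3 and det A = 2, so the characteristic polynomial is λ² − (-3)λ + (2) with roots -2 and -1.
Eigenvectors give P = [[-5, -2], [3, 1]] with P⁻¹ = [[1, 2], [-3, -5]], and A = P·diag(-2, -1)·P⁻¹.
Then A⁸ = P·diag(256, 1)·P⁻¹ = [[-1280, -2], [768, 1]] · [[1, 2], [-3, -5]] = [[-1274, -2550], [765, 1531]].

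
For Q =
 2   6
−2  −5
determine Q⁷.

tr Q = −3 and det Q = 2, so the characteristic polynomial is λ² − (−3)λ + (2) with roots −1 and −2.
Eigenvectors give P = [[−2, −3], [1, 2]] with P⁻¹ = [[−2, −3], [1, 2]], and Q = P·diag(−1, −2)·P⁻¹.
Then Q⁷ = P·diag(−1, −128)·P⁻¹ = [[2, 384], [−1, −256]] · [[−2, −3], [1, 2]] = [[380, 762], [−254, −509]].

[[380, 762], [−254, −509]]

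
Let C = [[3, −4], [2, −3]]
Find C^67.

[[3, −4], [2, −3]]

C² = I (check: tr C = 0 and det C = −1), so C^67 = C since 67 is odd.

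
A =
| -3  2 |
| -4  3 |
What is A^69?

A² = I (check: tr A = 0 and det A = -1), so A^69 = A since 69 is odd.

[[-3, 2], [-4, 3]]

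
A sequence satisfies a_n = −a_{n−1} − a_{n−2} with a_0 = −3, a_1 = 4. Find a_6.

With companion matrix A = [[−1, −1], [1, 0]], [a_n, a_{n−1}]ᵀ = A·[a_{n−1}, a_{n−2}]ᵀ, so [a_6, a_5]ᵀ = A⁵·[a_1, a_0]ᵀ.
A⁵ = [[0, 1], [−1, −1]], giving [a_6, a_5]ᵀ = [[−3], [−1]].

−3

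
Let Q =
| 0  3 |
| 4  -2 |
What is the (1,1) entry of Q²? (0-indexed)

16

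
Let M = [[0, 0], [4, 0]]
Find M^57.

[[0, 0], [0, 0]]

M is strictly triangular, hence nilpotent: M^2 = 0, so M^57 = 0.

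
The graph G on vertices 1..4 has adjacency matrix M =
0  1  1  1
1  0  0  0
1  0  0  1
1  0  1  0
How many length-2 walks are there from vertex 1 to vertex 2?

0

The number of length-2 walks from vertex 1 to vertex 2 is entry (1,2) of M², where M is the adjacency matrix.
M² = [[3, 0, 1, 1], [0, 1, 1, 1], [1, 1, 2, 1], [1, 1, 1, 2]]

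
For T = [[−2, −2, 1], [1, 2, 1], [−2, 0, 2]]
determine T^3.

[[4, 0, −4], [−4, 8, 10], [0, 8, 8]]

T^2 = [[0, 0, −2], [−2, 2, 5], [0, 4, 2]]
T^3 = [[4, 0, −4], [−4, 8, 10], [0, 8, 8]]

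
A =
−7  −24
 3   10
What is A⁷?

[[−1015, −3048], [381, 1144]]

tr A = 3 and det A = 2, so the characteristic polynomial is λ² − (3)λ + (2) with roots 2 and 1.
Eigenvectors give P = [[−8, −3], [3, 1]] with P⁻¹ = [[1, 3], [−3, −8]], and A = P·diag(2, 1)·P⁻¹.
Then A⁷ = P·diag(128, 1)·P⁻¹ = [[−1024, −3], [384, 1]] · [[1, 3], [−3, −8]] = [[−1015, −3048], [381, 1144]].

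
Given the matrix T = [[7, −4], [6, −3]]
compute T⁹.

tr T = 4 and det T = 3, so the characteristic polynomial is λ² − (4)λ + (3) with roots 3 and 1.
Eigenvectors give P = [[−1, 2], [−1, 3]] with P⁻¹ = [[−3, 2], [−1, 1]], and T = P·diag(3, 1)·P⁻¹.
Then T⁹ = P·diag(19683, 1)·P⁻¹ = [[−19683, 2], [−19683, 3]] · [[−3, 2], [−1, 1]] = [[59047, −39364], [59046, −39363]].

[[59047, −39364], [59046, −39363]]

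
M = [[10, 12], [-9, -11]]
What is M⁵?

[[100, 132], [-99, -131]]

tr M = -1 and det M = -2, so the characteristic polynomial is λ² − (-1)λ + (-2) with roots -2 and 1.
Eigenvectors give P = [[-1, 4], [1, -3]] with P⁻¹ = [[3, 4], [1, 1]], and M = P·diag(-2, 1)·P⁻¹.
Then M⁵ = P·diag(-32, 1)·P⁻¹ = [[32, 4], [-32, -3]] · [[3, 4], [1, 1]] = [[100, 132], [-99, -131]].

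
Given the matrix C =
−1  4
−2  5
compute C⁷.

tr C = 4 and det C = 3, so the characteristic polynomial is λ² − (4)λ + (3) with roots 1 and 3.
Eigenvectors give P = [[−2, −1], [−1, −1]] with P⁻¹ = [[−1, 1], [1, −2]], and C = P·diag(1, 3)·P⁻¹.
Then C⁷ = P·diag(1, 2187)·P⁻¹ = [[−2, −2187], [−1, −2187]] · [[−1, 1], [1, −2]] = [[−2185, 4372], [−2186, 4373]].

[[−2185, 4372], [−2186, 4373]]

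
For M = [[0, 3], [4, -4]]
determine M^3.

[[-48, 84], [112, -160]]

M^2 = [[12, -12], [-16, 28]]
M^3 = [[-48, 84], [112, -160]]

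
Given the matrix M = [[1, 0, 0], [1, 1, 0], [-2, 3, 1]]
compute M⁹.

M = I + N where N = [[0, 0, 0], [1, 0, 0], [-2, 3, 0]] is strictly lower-triangular, so N³ = 0.
(I + N)⁹ = I + 9·N + 36·N² = [[1, 0, 0], [9, 1, 0], [90, 27, 1]].

[[1, 0, 0], [9, 1, 0], [90, 27, 1]]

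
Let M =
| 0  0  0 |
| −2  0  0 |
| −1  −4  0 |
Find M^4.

M is strictly triangular, hence nilpotent: M^3 = 0, so M^4 = 0.

[[0, 0, 0], [0, 0, 0], [0, 0, 0]]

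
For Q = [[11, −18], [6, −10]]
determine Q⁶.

tr Q = 1 and det Q = −2, so the characteristic polynomial is λ² − (1)λ + (−2) with roots −1 and 2.
Eigenvectors give P = [[−3, 2], [−2, 1]] with P⁻¹ = [[1, −2], [2, −3]], and Q = P·diag(−1, 2)·P⁻¹.
Then Q⁶ = P·diag(1, 64)·P⁻¹ = [[−3, 128], [−2, 64]] · [[1, −2], [2, −3]] = [[253, −378], [126, −188]].

[[253, −378], [126, −188]]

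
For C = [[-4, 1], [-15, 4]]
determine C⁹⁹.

C² = I (check: tr C = 0 and det C = -1), so C⁹⁹ = C since 99 is odd.

[[-4, 1], [-15, 4]]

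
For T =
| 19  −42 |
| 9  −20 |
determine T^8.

tr T = −1 and det T = −2, so the characteristic polynomial is λ² − (−1)λ + (−2) with roots 1 and −2.
Eigenvectors give P = [[−7, −2], [−3, −1]] with P⁻¹ = [[−1, 2], [3, −7]], and T = P·diag(1, −2)·P⁻¹.
Then T^8 = P·diag(1, 256)·P⁻¹ = [[−7, −512], [−3, −256]] · [[−1, 2], [3, −7]] = [[−1529, 3570], [−765, 1786]].

[[−1529, 3570], [−765, 1786]]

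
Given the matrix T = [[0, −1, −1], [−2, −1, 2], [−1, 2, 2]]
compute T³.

T² = [[3, −1, −4], [0, 7, 4], [−6, 3, 9]]
T³ = [[6, −10, −13], [−18, 1, 22], [−15, 21, 30]]

[[6, −10, −13], [−18, 1, 22], [−15, 21, 30]]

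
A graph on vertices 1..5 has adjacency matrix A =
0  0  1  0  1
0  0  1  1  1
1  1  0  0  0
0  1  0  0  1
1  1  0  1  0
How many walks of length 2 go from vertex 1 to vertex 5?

0

The number of length-2 walks from vertex 1 to vertex 5 is entry (1,5) of A^2, where A is the adjacency matrix.
A^2 = [[2, 2, 0, 1, 0], [2, 3, 0, 1, 1], [0, 0, 2, 1, 2], [1, 1, 1, 2, 1], [0, 1, 2, 1, 3]]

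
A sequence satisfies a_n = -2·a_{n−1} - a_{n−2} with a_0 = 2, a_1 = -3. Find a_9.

With companion matrix M = [[-2, -1], [1, 0]], [a_n, a_{n−1}]ᵀ = M·[a_{n−1}, a_{n−2}]ᵀ, so [a_9, a_8]ᵀ = M⁸·[a_1, a_0]ᵀ.
M⁸ = [[9, 8], [-8, -7]], giving [a_9, a_8]ᵀ = [[-11], [10]].

-11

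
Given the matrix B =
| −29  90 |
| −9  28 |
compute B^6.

tr B = −1 and det B = −2, so the characteristic polynomial is λ² − (−1)λ + (−2) with roots 1 and −2.
Eigenvectors give P = [[3, 10], [1, 3]] with P⁻¹ = [[−3, 10], [1, −3]], and B = P·diag(1, −2)·P⁻¹.
Then B^6 = P·diag(1, 64)·P⁻¹ = [[3, 640], [1, 192]] · [[−3, 10], [1, −3]] = [[631, −1890], [189, −566]].

[[631, −1890], [189, −566]]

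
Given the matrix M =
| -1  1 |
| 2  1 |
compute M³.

M² = [[3, 0], [0, 3]]
M³ = [[-3, 3], [6, 3]]

[[-3, 3], [6, 3]]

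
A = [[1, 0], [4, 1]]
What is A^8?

A = I + N where N = [[0, 0], [4, 0]] is strictly lower-triangular, so N^2 = 0.
(I + N)^8 = I + 8·N = [[1, 0], [32, 1]].

[[1, 0], [32, 1]]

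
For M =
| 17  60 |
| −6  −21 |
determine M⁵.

[[2177, 7260], [−726, −2421]]

tr M = −4 and det M = 3, so the characteristic polynomial is λ² − (−4)λ + (3) with roots −3 and −1.
Eigenvectors give P = [[3, −10], [−1, 3]] with P⁻¹ = [[−3, −10], [−1, −3]], and M = P·diag(−3, −1)·P⁻¹.
Then M⁵ = P·diag(−243, −1)·P⁻¹ = [[−729, 10], [243, −3]] · [[−3, −10], [−1, −3]] = [[2177, 7260], [−726, −2421]].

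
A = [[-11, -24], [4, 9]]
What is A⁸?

[[19681, 39360], [-6560, -13119]]

tr A = -2 and det A = -3, so the characteristic polynomial is λ² − (-2)λ + (-3) with roots -3 and 1.
Eigenvectors give P = [[-3, 2], [1, -1]] with P⁻¹ = [[-1, -2], [-1, -3]], and A = P·diag(-3, 1)·P⁻¹.
Then A⁸ = P·diag(6561, 1)·P⁻¹ = [[-19683, 2], [6561, -1]] · [[-1, -2], [-1, -3]] = [[19681, 39360], [-6560, -13119]].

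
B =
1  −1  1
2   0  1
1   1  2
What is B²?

[[0, 0, 2], [3, −1, 4], [5, 1, 6]]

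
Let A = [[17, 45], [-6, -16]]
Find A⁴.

[[91, 225], [-30, -74]]

tr A = 1 and det A = -2, so the characteristic polynomial is λ² − (1)λ + (-2) with roots 2 and -1.
Eigenvectors give P = [[-3, -5], [1, 2]] with P⁻¹ = [[-2, -5], [1, 3]], and A = P·diag(2, -1)·P⁻¹.
Then A⁴ = P·diag(16, 1)·P⁻¹ = [[-48, -5], [16, 2]] · [[-2, -5], [1, 3]] = [[91, 225], [-30, -74]].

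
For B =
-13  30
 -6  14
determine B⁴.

[[-59, 150], [-30, 76]]

tr B = 1 and det B = -2, so the characteristic polynomial is λ² − (1)λ + (-2) with roots -1 and 2.
Eigenvectors give P = [[5, 2], [2, 1]] with P⁻¹ = [[1, -2], [-2, 5]], and B = P·diag(-1, 2)·P⁻¹.
Then B⁴ = P·diag(1, 16)·P⁻¹ = [[5, 32], [2, 16]] · [[1, -2], [-2, 5]] = [[-59, 150], [-30, 76]].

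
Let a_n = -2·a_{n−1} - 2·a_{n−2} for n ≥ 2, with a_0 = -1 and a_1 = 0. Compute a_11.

-64

With companion matrix C = [[-2, -2], [1, 0]], [a_n, a_{n−1}]ᵀ = C·[a_{n−1}, a_{n−2}]ᵀ, so [a_11, a_10]ᵀ = C¹⁰·[a_1, a_0]ᵀ.
C¹⁰ = [[32, 64], [-32, -32]], giving [a_11, a_10]ᵀ = [[-64], [32]].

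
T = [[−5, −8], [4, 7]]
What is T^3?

[[−29, −56], [28, 55]]

tr T = 2 and det T = −3, so the characteristic polynomial is λ² − (2)λ + (−3) with roots −1 and 3.
Eigenvectors give P = [[−2, −1], [1, 1]] with P⁻¹ = [[−1, −1], [1, 2]], and T = P·diag(−1, 3)·P⁻¹.
Then T^3 = P·diag(−1, 27)·P⁻¹ = [[2, −27], [−1, 27]] · [[−1, −1], [1, 2]] = [[−29, −56], [28, 55]].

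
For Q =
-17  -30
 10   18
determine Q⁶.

tr Q = 1 and det Q = -6, so the characteristic polynomial is λ² − (1)λ + (-6) with roots 3 and -2.
Eigenvectors give P = [[-3, -2], [2, 1]] with P⁻¹ = [[1, 2], [-2, -3]], and Q = P·diag(3, -2)·P⁻¹.
Then Q⁶ = P·diag(729, 64)·P⁻¹ = [[-2187, -128], [1458, 64]] · [[1, 2], [-2, -3]] = [[-1931, -3990], [1330, 2724]].

[[-1931, -3990], [1330, 2724]]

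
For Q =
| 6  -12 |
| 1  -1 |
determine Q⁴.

[[276, -780], [65, -179]]

tr Q = 5 and det Q = 6, so the characteristic polynomial is λ² − (5)λ + (6) with roots 2 and 3.
Eigenvectors give P = [[3, 4], [1, 1]] with P⁻¹ = [[-1, 4], [1, -3]], and Q = P·diag(2, 3)·P⁻¹.
Then Q⁴ = P·diag(16, 81)·P⁻¹ = [[48, 324], [16, 81]] · [[-1, 4], [1, -3]] = [[276, -780], [65, -179]].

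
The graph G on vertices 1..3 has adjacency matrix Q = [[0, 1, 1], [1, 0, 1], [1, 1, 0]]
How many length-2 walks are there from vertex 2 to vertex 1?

1

The number of length-2 walks from vertex 2 to vertex 1 is entry (2,1) of Q^2, where Q is the adjacency matrix.
Q^2 = [[2, 1, 1], [1, 2, 1], [1, 1, 2]]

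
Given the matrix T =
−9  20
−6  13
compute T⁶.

tr T = 4 and det T = 3, so the characteristic polynomial is λ² − (4)λ + (3) with roots 1 and 3.
Eigenvectors give P = [[2, −5], [1, −3]] with P⁻¹ = [[3, −5], [1, −2]], and T = P·diag(1, 3)·P⁻¹.
Then T⁶ = P·diag(1, 729)·P⁻¹ = [[2, −3645], [1, −2187]] · [[3, −5], [1, −2]] = [[−3639, 7280], [−2184, 4369]].

[[−3639, 7280], [−2184, 4369]]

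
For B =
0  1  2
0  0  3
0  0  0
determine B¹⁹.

[[0, 0, 0], [0, 0, 0], [0, 0, 0]]

B is strictly triangular, hence nilpotent: B³ = 0, so B¹⁹ = 0.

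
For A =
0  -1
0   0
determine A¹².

[[0, 0], [0, 0]]

A is strictly triangular, hence nilpotent: A² = 0, so A¹² = 0.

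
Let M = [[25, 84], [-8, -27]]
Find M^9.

[[118105, 413364], [-39368, -137787]]

tr M = -2 and det M = -3, so the characteristic polynomial is λ² − (-2)λ + (-3) with roots 1 and -3.
Eigenvectors give P = [[7, -3], [-2, 1]] with P⁻¹ = [[1, 3], [2, 7]], and M = P·diag(1, -3)·P⁻¹.
Then M^9 = P·diag(1, -19683)·P⁻¹ = [[7, 59049], [-2, -19683]] · [[1, 3], [2, 7]] = [[118105, 413364], [-39368, -137787]].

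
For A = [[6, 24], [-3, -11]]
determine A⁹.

tr A = -5 and det A = 6, so the characteristic polynomial is λ² − (-5)λ + (6) with roots -2 and -3.
Eigenvectors give P = [[-3, -8], [1, 3]] with P⁻¹ = [[-3, -8], [1, 3]], and A = P·diag(-2, -3)·P⁻¹.
Then A⁹ = P·diag(-512, -19683)·P⁻¹ = [[1536, 157464], [-512, -59049]] · [[-3, -8], [1, 3]] = [[152856, 460104], [-57513, -173051]].

[[152856, 460104], [-57513, -173051]]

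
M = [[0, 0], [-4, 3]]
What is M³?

M² = [[0, 0], [-12, 9]]
M³ = [[0, 0], [-36, 27]]

[[0, 0], [-36, 27]]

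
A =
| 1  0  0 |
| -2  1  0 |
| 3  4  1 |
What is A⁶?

[[1, 0, 0], [-12, 1, 0], [-102, 24, 1]]

A = I + N where N = [[0, 0, 0], [-2, 0, 0], [3, 4, 0]] is strictly lower-triangular, so N³ = 0.
(I + N)⁶ = I + 6·N + 15·N² = [[1, 0, 0], [-12, 1, 0], [-102, 24, 1]].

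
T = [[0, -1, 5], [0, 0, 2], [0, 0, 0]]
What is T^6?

T is strictly triangular, hence nilpotent: T^3 = 0, so T^6 = 0.

[[0, 0, 0], [0, 0, 0], [0, 0, 0]]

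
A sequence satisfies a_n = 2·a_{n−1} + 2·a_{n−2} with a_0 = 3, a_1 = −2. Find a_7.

With companion matrix A = [[2, 2], [1, 0]], [a_n, a_{n−1}]ᵀ = A·[a_{n−1}, a_{n−2}]ᵀ, so [a_7, a_6]ᵀ = A⁶·[a_1, a_0]ᵀ.
A⁶ = [[328, 240], [120, 88]], giving [a_7, a_6]ᵀ = [[64], [24]].

64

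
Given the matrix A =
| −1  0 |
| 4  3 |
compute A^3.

A^2 = [[1, 0], [8, 9]]
A^3 = [[−1, 0], [28, 27]]

[[−1, 0], [28, 27]]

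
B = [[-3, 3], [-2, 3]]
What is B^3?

[[-9, 9], [-6, 9]]

B^2 = [[3, 0], [0, 3]]
B^3 = [[-9, 9], [-6, 9]]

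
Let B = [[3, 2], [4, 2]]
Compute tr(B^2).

29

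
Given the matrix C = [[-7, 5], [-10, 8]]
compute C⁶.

[[-601, 665], [-1330, 1394]]

tr C = 1 and det C = -6, so the characteristic polynomial is λ² − (1)λ + (-6) with roots 3 and -2.
Eigenvectors give P = [[1, -1], [2, -1]] with P⁻¹ = [[-1, 1], [-2, 1]], and C = P·diag(3, -2)·P⁻¹.
Then C⁶ = P·diag(729, 64)·P⁻¹ = [[729, -64], [1458, -64]] · [[-1, 1], [-2, 1]] = [[-601, 665], [-1330, 1394]].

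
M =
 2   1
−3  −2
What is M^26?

[[1, 0], [0, 1]]

M² = I (check: tr M = 0 and det M = −1), so M^26 = I since 26 is even.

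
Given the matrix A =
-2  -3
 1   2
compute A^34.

[[1, 0], [0, 1]]

A² = I (check: tr A = 0 and det A = -1), so A^34 = I since 34 is even.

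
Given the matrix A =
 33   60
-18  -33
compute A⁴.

tr A = 0 and det A = -9, so the characteristic polynomial is λ² − (0)λ + (-9) with roots -3 and 3.
Eigenvectors give P = [[-5, -2], [3, 1]] with P⁻¹ = [[1, 2], [-3, -5]], and A = P·diag(-3, 3)·P⁻¹.
Then A⁴ = P·diag(81, 81)·P⁻¹ = [[-405, -162], [243, 81]] · [[1, 2], [-3, -5]] = [[81, 0], [0, 81]].

[[81, 0], [0, 81]]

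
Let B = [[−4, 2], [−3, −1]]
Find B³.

[[−10, 30], [−45, 35]]

B² = [[10, −10], [15, −5]]
B³ = [[−10, 30], [−45, 35]]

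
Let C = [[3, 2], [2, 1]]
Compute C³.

C² = [[13, 8], [8, 5]]
C³ = [[55, 34], [34, 21]]

[[55, 34], [34, 21]]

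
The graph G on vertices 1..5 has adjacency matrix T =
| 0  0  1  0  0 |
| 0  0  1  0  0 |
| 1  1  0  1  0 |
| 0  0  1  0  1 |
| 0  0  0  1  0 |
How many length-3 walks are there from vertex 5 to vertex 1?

The number of length-3 walks from vertex 5 to vertex 1 is entry (5,1) of T^3, where T is the adjacency matrix.
T^2 = [[1, 1, 0, 1, 0], [1, 1, 0, 1, 0], [0, 0, 3, 0, 1], [1, 1, 0, 2, 0], [0, 0, 1, 0, 1]]
T^3 = [[0, 0, 3, 0, 1], [0, 0, 3, 0, 1], [3, 3, 0, 4, 0], [0, 0, 4, 0, 2], [1, 1, 0, 2, 0]]

1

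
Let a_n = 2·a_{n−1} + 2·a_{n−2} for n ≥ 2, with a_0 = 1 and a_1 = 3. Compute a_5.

164

With companion matrix Q = [[2, 2], [1, 0]], [a_n, a_{n−1}]ᵀ = Q·[a_{n−1}, a_{n−2}]ᵀ, so [a_5, a_4]ᵀ = Q⁴·[a_1, a_0]ᵀ.
Q⁴ = [[44, 32], [16, 12]], giving [a_5, a_4]ᵀ = [[164], [60]].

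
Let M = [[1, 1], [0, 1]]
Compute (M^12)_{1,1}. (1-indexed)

1

M = I + N where N = [[0, 1], [0, 0]] is strictly upper-triangular, so N^2 = 0.
(I + N)^12 = I + 12·N = [[1, 12], [0, 1]].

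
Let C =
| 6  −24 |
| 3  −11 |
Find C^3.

[[144, −456], [57, −179]]

tr C = −5 and det C = 6, so the characteristic polynomial is λ² − (−5)λ + (6) with roots −2 and −3.
Eigenvectors give P = [[3, −8], [1, −3]] with P⁻¹ = [[3, −8], [1, −3]], and C = P·diag(−2, −3)·P⁻¹.
Then C^3 = P·diag(−8, −27)·P⁻¹ = [[−24, 216], [−8, 81]] · [[3, −8], [1, −3]] = [[144, −456], [57, −179]].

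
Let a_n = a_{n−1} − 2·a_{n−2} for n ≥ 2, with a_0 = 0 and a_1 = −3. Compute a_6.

With companion matrix M = [[1, −2], [1, 0]], [a_n, a_{n−1}]ᵀ = M·[a_{n−1}, a_{n−2}]ᵀ, so [a_6, a_5]ᵀ = M⁵·[a_1, a_0]ᵀ.
M⁵ = [[5, 2], [−1, 6]], giving [a_6, a_5]ᵀ = [[−15], [3]].

−15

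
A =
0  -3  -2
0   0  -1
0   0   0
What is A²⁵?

A is strictly triangular, hence nilpotent: A³ = 0, so A²⁵ = 0.

[[0, 0, 0], [0, 0, 0], [0, 0, 0]]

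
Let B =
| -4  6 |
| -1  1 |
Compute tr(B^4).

tr B = -3 and det B = 2, so the characteristic polynomial is λ² − (-3)λ + (2) with roots -1 and -2.
Eigenvectors give P = [[2, 3], [1, 1]] with P⁻¹ = [[-1, 3], [1, -2]], and B = P·diag(-1, -2)·P⁻¹.
Then B^4 = P·diag(1, 16)·P⁻¹ = [[2, 48], [1, 16]] · [[-1, 3], [1, -2]] = [[46, -90], [15, -29]].

17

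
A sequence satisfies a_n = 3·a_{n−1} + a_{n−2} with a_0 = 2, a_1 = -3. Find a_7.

-2847

With companion matrix A = [[3, 1], [1, 0]], [a_n, a_{n−1}]ᵀ = A·[a_{n−1}, a_{n−2}]ᵀ, so [a_7, a_6]ᵀ = A⁶·[a_1, a_0]ᵀ.
A⁶ = [[1189, 360], [360, 109]], giving [a_7, a_6]ᵀ = [[-2847], [-862]].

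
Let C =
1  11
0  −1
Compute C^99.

C² = I (check: tr C = 0 and det C = −1), so C^99 = C since 99 is odd.

[[1, 11], [0, −1]]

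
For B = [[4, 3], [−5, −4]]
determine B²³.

[[4, 3], [−5, −4]]

B² = I (check: tr B = 0 and det B = −1), so B²³ = B since 23 is odd.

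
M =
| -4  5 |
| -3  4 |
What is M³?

[[-4, 5], [-3, 4]]

M² = I (check: tr M = 0 and det M = -1), so M³ = M since 3 is odd.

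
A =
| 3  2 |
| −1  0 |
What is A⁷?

tr A = 3 and det A = 2, so the characteristic polynomial is λ² − (3)λ + (2) with roots 2 and 1.
Eigenvectors give P = [[−2, −1], [1, 1]] with P⁻¹ = [[−1, −1], [1, 2]], and A = P·diag(2, 1)·P⁻¹.
Then A⁷ = P·diag(128, 1)·P⁻¹ = [[−256, −1], [128, 1]] · [[−1, −1], [1, 2]] = [[255, 254], [−127, −126]].

[[255, 254], [−127, −126]]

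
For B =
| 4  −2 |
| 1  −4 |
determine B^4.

[[196, 0], [0, 196]]

B^2 = [[14, 0], [0, 14]]
B^3 = [[56, −28], [14, −56]]
B^4 = [[196, 0], [0, 196]]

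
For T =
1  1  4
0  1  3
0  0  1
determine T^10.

[[1, 10, 175], [0, 1, 30], [0, 0, 1]]

T = I + N where N = [[0, 1, 4], [0, 0, 3], [0, 0, 0]] is strictly upper-triangular, so N^3 = 0.
(I + N)^10 = I + 10·N + 45·N^2 = [[1, 10, 175], [0, 1, 30], [0, 0, 1]].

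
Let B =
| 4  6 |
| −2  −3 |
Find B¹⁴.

B² = B (a projection; rank 1, trace 1), so B¹⁴ = B.

[[4, 6], [−2, −3]]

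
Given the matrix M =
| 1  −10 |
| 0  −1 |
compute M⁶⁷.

[[1, −10], [0, −1]]

M² = I (check: tr M = 0 and det M = −1), so M⁶⁷ = M since 67 is odd.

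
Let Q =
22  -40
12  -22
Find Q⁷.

tr Q = 0 and det Q = -4, so the characteristic polynomial is λ² − (0)λ + (-4) with roots -2 and 2.
Eigenvectors give P = [[-5, -2], [-3, -1]] with P⁻¹ = [[1, -2], [-3, 5]], and Q = P·diag(-2, 2)·P⁻¹.
Then Q⁷ = P·diag(-128, 128)·P⁻¹ = [[640, -256], [384, -128]] · [[1, -2], [-3, 5]] = [[1408, -2560], [768, -1408]].

[[1408, -2560], [768, -1408]]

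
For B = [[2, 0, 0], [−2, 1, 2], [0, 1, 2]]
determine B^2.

[[4, 0, 0], [−6, 3, 6], [−2, 3, 6]]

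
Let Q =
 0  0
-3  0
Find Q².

Q is strictly triangular, hence nilpotent: Q² = 0, so Q² = 0.

[[0, 0], [0, 0]]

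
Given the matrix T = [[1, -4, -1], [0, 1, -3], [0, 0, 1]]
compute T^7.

T = I + N where N = [[0, -4, -1], [0, 0, -3], [0, 0, 0]] is strictly upper-triangular, so N^3 = 0.
(I + N)^7 = I + 7·N + 21·N^2 = [[1, -28, 245], [0, 1, -21], [0, 0, 1]].

[[1, -28, 245], [0, 1, -21], [0, 0, 1]]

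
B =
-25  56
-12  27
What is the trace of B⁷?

tr B = 2 and det B = -3, so the characteristic polynomial is λ² − (2)λ + (-3) with roots -1 and 3.
Eigenvectors give P = [[7, -2], [3, -1]] with P⁻¹ = [[1, -2], [3, -7]], and B = P·diag(-1, 3)·P⁻¹.
Then B⁷ = P·diag(-1, 2187)·P⁻¹ = [[-7, -4374], [-3, -2187]] · [[1, -2], [3, -7]] = [[-13129, 30632], [-6564, 15315]].

2186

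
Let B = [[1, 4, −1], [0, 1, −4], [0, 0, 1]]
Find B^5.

[[1, 20, −165], [0, 1, −20], [0, 0, 1]]

B = I + N where N = [[0, 4, −1], [0, 0, −4], [0, 0, 0]] is strictly upper-triangular, so N^3 = 0.
(I + N)^5 = I + 5·N + 10·N^2 = [[1, 20, −165], [0, 1, −20], [0, 0, 1]].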